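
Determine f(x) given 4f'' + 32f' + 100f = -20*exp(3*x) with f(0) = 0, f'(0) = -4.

f = -5*exp(3*x)/58 - 197*exp(-4*x)*sin(3*x)/174 + 5*cos(3*x)*exp(-4*x)/58

Divide through by 4: f'' + 8f' + 25f = -5*exp(3*x).
Characteristic equation r² + 8r + 25 = 0 has discriminant (8)² - 4·(25) = -36 < 0, so r = -4 ± 3i.
Hence f_h = C1*cos(3*x)*exp(-4*x) + C2*exp(-4*x)*sin(3*x).
Try f_p = A*exp(3*x). Substituting into the equation and dividing by exp(3*x) gives A = -5/58, so f_p = -5*exp(3*x)/58.
General solution: f = -5*exp(3*x)/58 + C1*cos(3*x)*exp(-4*x) + C2*exp(-4*x)*sin(3*x).
Apply the initial conditions: f(0) = -5/58 + C1 = 0 and f'(0) = -15/58 - 4*C1 + 3*C2 = -4. Solving gives C1 = 5/58, C2 = -197/174.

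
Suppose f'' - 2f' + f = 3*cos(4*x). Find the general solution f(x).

Characteristic equation r² - 2r + 1 = 0 has discriminant (-2)² - 4·(1) = 0, so r = 1 is a repeated root.
Hence f_h = (C1 + C2*x)*exp(x).
Try f_p = A*cos(4*x) + B*sin(4*x). Substituting and equating the coefficients of cos(4x) and sin(4x) gives A = -45/289, B = -24/289, so f_p = -45*cos(4*x)/289 - 24*sin(4*x)/289.

f = -45*cos(4*x)/289 - 24*sin(4*x)/289 + C1*exp(x) + C2*x*exp(x)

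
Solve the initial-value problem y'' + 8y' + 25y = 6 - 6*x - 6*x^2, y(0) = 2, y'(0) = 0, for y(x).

Characteristic equation r² + 8r + 25 = 0 has discriminant (8)² - 4·(25) = -36 < 0, so r = -4 ± 3i.
Hence y_h = C1*cos(3*x)*exp(-4*x) + C2*exp(-4*x)*sin(3*x).
For the particular solution try y_p = A0 + A1*x + A2*x^2. Substituting and matching coefficients of each power of x gives A0 = 4482/15625, A1 = -54/625, A2 = -6/25, so y_p = 4482/15625 - 54*x/625 - 6*x^2/25.
General solution: y = 4482/15625 - 54*x/625 - 6*x^2/25 + C1*cos(3*x)*exp(-4*x) + C2*exp(-4*x)*sin(3*x).
Apply the initial conditions: y(0) = 4482/15625 + C1 = 2 and y'(0) = -54/625 - 4*C1 + 3*C2 = 0. Solving gives C1 = 26768/15625, C2 = 108422/46875.

y = 4482/15625 - 54*x/625 - 6*x**2/25 + 26768*cos(3*x)*exp(-4*x)/15625 + 108422*exp(-4*x)*sin(3*x)/46875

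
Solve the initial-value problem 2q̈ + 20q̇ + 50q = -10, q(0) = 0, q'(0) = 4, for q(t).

Divide through by 2: q'' + 10q' + 25q = -5.
Characteristic equation r² + 10r + 25 = 0 has discriminant (10)² - 4·(25) = 0, so r = -5 is a repeated root.
Hence q_h = (C1 + C2*t)*exp(-5*t).
For the particular solution try q_p = A0. Substituting and matching coefficients of each power of t gives A0 = -1/5, so q_p = -1/5.
General solution: q = -1/5 + C1*exp(-5*t) + C2*t*exp(-5*t).
Apply the initial conditions: q(0) = -1/5 + C1 = 0 and q'(0) = C2 - 5*C1 = 4. Solving gives C1 = 1/5, C2 = 5.

q = -1/5 + exp(-5*t)/5 + 5*t*exp(-5*t)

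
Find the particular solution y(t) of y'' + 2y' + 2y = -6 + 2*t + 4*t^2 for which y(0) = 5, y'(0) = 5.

Characteristic equation r² + 2r + 2 = 0 has discriminant (2)² - 4·(2) = -4 < 0, so r = -1 ± i.
Hence y_h = C1*cos(t)*exp(-t) + C2*exp(-t)*sin(t).
For the particular solution try y_p = A0 + A1*t + A2*t^2. Substituting and matching coefficients of each power of t gives A0 = -2, A1 = -3, A2 = 2, so y_p = -2 - 3*t + 2*t^2.
General solution: y = -2 - 3*t + 2*t^2 + C1*cos(t)*exp(-t) + C2*exp(-t)*sin(t).
Apply the initial conditions: y(0) = -2 + C1 = 5 and y'(0) = -3 + C2 - C1 = 5. Solving gives C1 = 7, C2 = 15.

y = -2 - 3*t + 2*t**2 + 7*cos(t)*exp(-t) + 15*exp(-t)*sin(t)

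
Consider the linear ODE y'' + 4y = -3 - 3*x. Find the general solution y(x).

y = -3/4 - 3*x/4 + C1*cos(2*x) + C2*sin(2*x)

Characteristic equation r² + 4 = 0 has discriminant (0)² - 4·(4) = -16 < 0, so r = ± 2i.
Hence y_h = C1*cos(2*x) + C2*sin(2*x).
For the particular solution try y_p = A0 + A1*x. Substituting and matching coefficients of each power of x gives A0 = -3/4, A1 = -3/4, so y_p = -3/4 - 3*x/4.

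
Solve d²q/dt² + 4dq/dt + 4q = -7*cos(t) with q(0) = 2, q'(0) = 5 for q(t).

Characteristic equation r² + 4r + 4 = 0 has discriminant (4)² - 4·(4) = 0, so r = -2 is a repeated root.
Hence q_h = (C1 + C2*t)*exp(-2*t).
Try q_p = A*cos(t) + B*sin(t). Substituting and equating the coefficients of cos(t) and sin(t) gives A = -21/25, B = -28/25, so q_p = -28*sin(t)/25 - 21*cos(t)/25.
General solution: q = -28*sin(t)/25 - 21*cos(t)/25 + C1*exp(-2*t) + C2*t*exp(-2*t).
Apply the initial conditions: q(0) = -21/25 + C1 = 2 and q'(0) = -28/25 + C2 - 2*C1 = 5. Solving gives C1 = 71/25, C2 = 59/5.

q = -28*sin(t)/25 - 21*cos(t)/25 + 71*exp(-2*t)/25 + 59*t*exp(-2*t)/5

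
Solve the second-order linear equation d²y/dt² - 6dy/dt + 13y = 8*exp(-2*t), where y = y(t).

Characteristic equation r² - 6r + 13 = 0 has discriminant (-6)² - 4·(13) = -16 < 0, so r = 3 ± 2i.
Hence y_h = C1*cos(2*t)*exp(3*t) + C2*exp(3*t)*sin(2*t).
Try y_p = A*exp(-2*t). Substituting into the equation and dividing by exp(-2*t) gives A = 8/29, so y_p = 8*exp(-2*t)/29.

y = 8*exp(-2*t)/29 + C1*cos(2*t)*exp(3*t) + C2*exp(3*t)*sin(2*t)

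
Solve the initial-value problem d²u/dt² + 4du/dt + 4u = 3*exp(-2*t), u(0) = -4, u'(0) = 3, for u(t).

Characteristic equation r² + 4r + 4 = 0 has discriminant (4)² - 4·(4) = 0, so r = -2 is a repeated root.
Hence u_h = (C1 + C2*t)*exp(-2*t).
Since exp(-2*t) solves the homogeneous equation (r = -2 is a root of multiplicity 2), multiply the trial by t^2. Try u_p = A*t^2*exp(-2*t). Substituting into the equation and dividing by exp(-2*t) gives A = 3/2, so u_p = 3*t^2*exp(-2*t)/2.
General solution: u = C1*exp(-2*t) + 3*t^2*exp(-2*t)/2 + C2*t*exp(-2*t).
Apply the initial conditions: u(0) = C1 = -4 and u'(0) = C2 - 2*C1 = 3. Solving gives C1 = -4, C2 = -5.

u = -4*exp(-2*t) - 5*t*exp(-2*t) + 3*t**2*exp(-2*t)/2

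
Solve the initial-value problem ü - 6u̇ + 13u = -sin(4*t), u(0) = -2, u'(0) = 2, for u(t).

Characteristic equation r² - 6r + 13 = 0 has discriminant (-6)² - 4·(13) = -16 < 0, so r = 3 ± 2i.
Hence u_h = C1*cos(2*t)*exp(3*t) + C2*exp(3*t)*sin(2*t).
Try u_p = A*cos(4*t) + B*sin(4*t). Substituting and equating the coefficients of cos(4t) and sin(4t) gives A = -8/195, B = 1/195, so u_p = -8*cos(4*t)/195 + sin(4*t)/195.
General solution: u = -8*cos(4*t)/195 + sin(4*t)/195 + C1*cos(2*t)*exp(3*t) + C2*exp(3*t)*sin(2*t).
Apply the initial conditions: u(0) = -8/195 + C1 = -2 and u'(0) = 4/195 + 2*C2 + 3*C1 = 2. Solving gives C1 = -382/195, C2 = 766/195.

u = -8*cos(4*t)/195 + sin(4*t)/195 - 382*cos(2*t)*exp(3*t)/195 + 766*exp(3*t)*sin(2*t)/195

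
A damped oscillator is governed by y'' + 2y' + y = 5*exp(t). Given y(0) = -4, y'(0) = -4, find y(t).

y = -21*exp(-t)/4 + 5*exp(t)/4 - 21*t*exp(-t)/2

Characteristic equation r² + 2r + 1 = 0 has discriminant (2)² - 4·(1) = 0, so r = -1 is a repeated root.
Hence y_h = (C1 + C2*t)*exp(-t).
Try y_p = A*exp(t). Substituting into the equation and dividing by exp(t) gives A = 5/4, so y_p = 5*exp(t)/4.
General solution: y = 5*exp(t)/4 + C1*exp(-t) + C2*t*exp(-t).
Apply the initial conditions: y(0) = 5/4 + C1 = -4 and y'(0) = 5/4 + C2 - C1 = -4. Solving gives C1 = -21/4, C2 = -21/2.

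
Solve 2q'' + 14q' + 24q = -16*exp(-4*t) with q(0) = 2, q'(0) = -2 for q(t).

Divide through by 2: q'' + 7q' + 12q = -8*exp(-4*t).
Characteristic equation r² + 7r + 12 = 0 factors as (r + 3)(r + 4) = 0, so r = -3, -4.
Hence q_h = C1*exp(-3*t) + C2*exp(-4*t).
Since exp(-4*t) solves the homogeneous equation (r = -4 is a root of multiplicity 1), multiply the trial by t. Try q_p = A*t*exp(-4*t). Substituting into the equation and dividing by exp(-4*t) gives A = 8, so q_p = 8*t*exp(-4*t).
General solution: q = C1*exp(-3*t) + C2*exp(-4*t) + 8*t*exp(-4*t).
Apply the initial conditions: q(0) = C1 + C2 = 2 and q'(0) = 8 - 4*C2 - 3*C1 = -2. Solving gives C1 = -2, C2 = 4.

q = -2*exp(-3*t) + 4*exp(-4*t) + 8*t*exp(-4*t)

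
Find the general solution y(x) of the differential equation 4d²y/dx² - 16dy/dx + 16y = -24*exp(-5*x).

Divide through by 4: y'' - 4y' + 4y = -6*exp(-5*x).
Characteristic equation r² - 4r + 4 = 0 has discriminant (-4)² - 4·(4) = 0, so r = 2 is a repeated root.
Hence y_h = (C1 + C2*x)*exp(2*x).
Try y_p = A*exp(-5*x). Substituting into the equation and dividing by exp(-5*x) gives A = -6/49, so y_p = -6*exp(-5*x)/49.

y = -6*exp(-5*x)/49 + C1*exp(2*x) + C2*x*exp(2*x)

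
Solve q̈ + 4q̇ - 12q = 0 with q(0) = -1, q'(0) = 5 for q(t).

Characteristic equation r² + 4r - 12 = 0 factors as (r - 2)(r + 6) = 0, so r = 2, -6.
Hence q_h = C1*exp(2*t) + C2*exp(-6*t).
Apply the initial conditions: q(0) = C1 + C2 = -1 and q'(0) = -6*C2 + 2*C1 = 5. Solving gives C1 = -1/8, C2 = -7/8.

q = -7*exp(-6*t)/8 - exp(2*t)/8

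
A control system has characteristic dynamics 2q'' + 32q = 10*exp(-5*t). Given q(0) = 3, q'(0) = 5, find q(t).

Divide through by 2: q'' + 16q = 5*exp(-5*t).
Characteristic equation r² + 16 = 0 has discriminant (0)² - 4·(16) = -64 < 0, so r = ± 4i.
Hence q_h = C1*cos(4*t) + C2*sin(4*t).
Try q_p = A*exp(-5*t). Substituting into the equation and dividing by exp(-5*t) gives A = 5/41, so q_p = 5*exp(-5*t)/41.
General solution: q = 5*exp(-5*t)/41 + C1*cos(4*t) + C2*sin(4*t).
Apply the initial conditions: q(0) = 5/41 + C1 = 3 and q'(0) = -25/41 + 4*C2 = 5. Solving gives C1 = 118/41, C2 = 115/82.

q = 5*exp(-5*t)/41 + 115*sin(4*t)/82 + 118*cos(4*t)/41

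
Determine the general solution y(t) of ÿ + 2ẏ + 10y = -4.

Characteristic equation r² + 2r + 10 = 0 has discriminant (2)² - 4·(10) = -36 < 0, so r = -1 ± 3i.
Hence y_h = C1*cos(3*t)*exp(-t) + C2*exp(-t)*sin(3*t).
For the particular solution try y_p = A0. Substituting and matching coefficients of each power of t gives A0 = -2/5, so y_p = -2/5.

y = -2/5 + C1*cos(3*t)*exp(-t) + C2*exp(-t)*sin(3*t)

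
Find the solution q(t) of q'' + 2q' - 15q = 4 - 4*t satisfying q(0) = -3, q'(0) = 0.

q = -52/225 - 201*exp(-5*t)/200 - 127*exp(3*t)/72 + 4*t/15

Characteristic equation r² + 2r - 15 = 0 factors as (r + 5)(r - 3) = 0, so r = -5, 3.
Hence q_h = C1*exp(-5*t) + C2*exp(3*t).
For the particular solution try q_p = A0 + A1*t. Substituting and matching coefficients of each power of t gives A0 = -52/225, A1 = 4/15, so q_p = -52/225 + 4*t/15.
General solution: q = -52/225 + 4*t/15 + C1*exp(-5*t) + C2*exp(3*t).
Apply the initial conditions: q(0) = -52/225 + C1 + C2 = -3 and q'(0) = 4/15 - 5*C1 + 3*C2 = 0. Solving gives C1 = -201/200, C2 = -127/72.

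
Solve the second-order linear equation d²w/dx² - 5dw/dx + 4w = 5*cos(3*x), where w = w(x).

w = -3*sin(3*x)/10 - cos(3*x)/10 + C1*exp(4*x) + C2*exp(x)

Characteristic equation r² - 5r + 4 = 0 factors as (r - 4)(r - 1) = 0, so r = 4, 1.
Hence w_h = C1*exp(4*x) + C2*exp(x).
Try w_p = A*cos(3*x) + B*sin(3*x). Substituting and equating the coefficients of cos(3x) and sin(3x) gives A = -1/10, B = -3/10, so w_p = -3*sin(3*x)/10 - cos(3*x)/10.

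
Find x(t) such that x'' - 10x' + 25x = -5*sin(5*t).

Characteristic equation r² - 10r + 25 = 0 has discriminant (-10)² - 4·(25) = 0, so r = 5 is a repeated root.
Hence x_h = (C1 + C2*t)*exp(5*t).
Try x_p = A*cos(5*t) + B*sin(5*t). Substituting and equating the coefficients of cos(5t) and sin(5t) gives A = -1/10, B = 0, so x_p = -cos(5*t)/10.

x = -cos(5*t)/10 + C1*exp(5*t) + C2*t*exp(5*t)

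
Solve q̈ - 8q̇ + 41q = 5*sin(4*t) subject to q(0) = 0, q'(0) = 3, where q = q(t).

Characteristic equation r² - 8r + 41 = 0 has discriminant (-8)² - 4·(41) = -100 < 0, so r = 4 ± 5i.
Hence q_h = C1*cos(5*t)*exp(4*t) + C2*exp(4*t)*sin(5*t).
Try q_p = A*cos(4*t) + B*sin(4*t). Substituting and equating the coefficients of cos(4t) and sin(4t) gives A = 160/1649, B = 125/1649, so q_p = 125*sin(4*t)/1649 + 160*cos(4*t)/1649.
General solution: q = 125*sin(4*t)/1649 + 160*cos(4*t)/1649 + C1*cos(5*t)*exp(4*t) + C2*exp(4*t)*sin(5*t).
Apply the initial conditions: q(0) = 160/1649 + C1 = 0 and q'(0) = 500/1649 + 4*C1 + 5*C2 = 3. Solving gives C1 = -160/1649, C2 = 5087/8245.

q = 125*sin(4*t)/1649 + 160*cos(4*t)/1649 - 160*cos(5*t)*exp(4*t)/1649 + 5087*exp(4*t)*sin(5*t)/8245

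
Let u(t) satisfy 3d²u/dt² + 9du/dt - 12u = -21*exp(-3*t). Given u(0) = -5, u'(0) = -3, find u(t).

Divide through by 3: u'' + 3u' - 4u = -7*exp(-3*t).
Characteristic equation r² + 3r - 4 = 0 factors as (r + 4)(r - 1) = 0, so r = -4, 1.
Hence u_h = C1*exp(-4*t) + C2*exp(t).
Try u_p = A*exp(-3*t). Substituting into the equation and dividing by exp(-3*t) gives A = 7/4, so u_p = 7*exp(-3*t)/4.
General solution: u = 7*exp(-3*t)/4 + C1*exp(-4*t) + C2*exp(t).
Apply the initial conditions: u(0) = 7/4 + C1 + C2 = -5 and u'(0) = -21/4 + C2 - 4*C1 = -3. Solving gives C1 = -9/5, C2 = -99/20.

u = -99*exp(t)/20 - 9*exp(-4*t)/5 + 7*exp(-3*t)/4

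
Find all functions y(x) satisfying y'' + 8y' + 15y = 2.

y = 2/15 + C1*exp(-3*x) + C2*exp(-5*x)

Characteristic equation r² + 8r + 15 = 0 factors as (r + 3)(r + 5) = 0, so r = -3, -5.
Hence y_h = C1*exp(-3*x) + C2*exp(-5*x).
For the particular solution try y_p = A0. Substituting and matching coefficients of each power of x gives A0 = 2/15, so y_p = 2/15.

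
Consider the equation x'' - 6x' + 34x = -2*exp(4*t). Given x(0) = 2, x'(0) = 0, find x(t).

Characteristic equation r² - 6r + 34 = 0 has discriminant (-6)² - 4·(34) = -100 < 0, so r = 3 ± 5i.
Hence x_h = C1*cos(5*t)*exp(3*t) + C2*exp(3*t)*sin(5*t).
Try x_p = A*exp(4*t). Substituting into the equation and dividing by exp(4*t) gives A = -1/13, so x_p = -exp(4*t)/13.
General solution: x = -exp(4*t)/13 + C1*cos(5*t)*exp(3*t) + C2*exp(3*t)*sin(5*t).
Apply the initial conditions: x(0) = -1/13 + C1 = 2 and x'(0) = -4/13 + 3*C1 + 5*C2 = 0. Solving gives C1 = 27/13, C2 = -77/65.

x = -exp(4*t)/13 - 77*exp(3*t)*sin(5*t)/65 + 27*cos(5*t)*exp(3*t)/13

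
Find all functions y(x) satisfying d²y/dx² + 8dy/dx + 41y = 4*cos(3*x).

y = 2*cos(3*x)/25 + 3*sin(3*x)/50 + C1*cos(5*x)*exp(-4*x) + C2*exp(-4*x)*sin(5*x)

Characteristic equation r² + 8r + 41 = 0 has discriminant (8)² - 4·(41) = -100 < 0, so r = -4 ± 5i.
Hence y_h = C1*cos(5*x)*exp(-4*x) + C2*exp(-4*x)*sin(5*x).
Try y_p = A*cos(3*x) + B*sin(3*x). Substituting and equating the coefficients of cos(3x) and sin(3x) gives A = 2/25, B = 3/50, so y_p = 2*cos(3*x)/25 + 3*sin(3*x)/50.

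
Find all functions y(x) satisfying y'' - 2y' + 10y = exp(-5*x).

y = exp(-5*x)/45 + C1*cos(3*x)*exp(x) + C2*exp(x)*sin(3*x)

Characteristic equation r² - 2r + 10 = 0 has discriminant (-2)² - 4·(10) = -36 < 0, so r = 1 ± 3i.
Hence y_h = C1*cos(3*x)*exp(x) + C2*exp(x)*sin(3*x).
Try y_p = A*exp(-5*x). Substituting into the equation and dividing by exp(-5*x) gives A = 1/45, so y_p = exp(-5*x)/45.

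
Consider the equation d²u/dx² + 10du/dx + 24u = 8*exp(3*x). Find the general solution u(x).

u = 8*exp(3*x)/63 + C1*exp(-6*x) + C2*exp(-4*x)

Characteristic equation r² + 10r + 24 = 0 factors as (r + 6)(r + 4) = 0, so r = -6, -4.
Hence u_h = C1*exp(-6*x) + C2*exp(-4*x).
Try u_p = A*exp(3*x). Substituting into the equation and dividing by exp(3*x) gives A = 8/63, so u_p = 8*exp(3*x)/63.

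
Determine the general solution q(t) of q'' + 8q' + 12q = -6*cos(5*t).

Characteristic equation r² + 8r + 12 = 0 factors as (r + 2)(r + 6) = 0, so r = -2, -6.
Hence q_h = C1*exp(-2*t) + C2*exp(-6*t).
Try q_p = A*cos(5*t) + B*sin(5*t). Substituting and equating the coefficients of cos(5t) and sin(5t) gives A = 78/1769, B = -240/1769, so q_p = -240*sin(5*t)/1769 + 78*cos(5*t)/1769.

q = -240*sin(5*t)/1769 + 78*cos(5*t)/1769 + C1*exp(-2*t) + C2*exp(-6*t)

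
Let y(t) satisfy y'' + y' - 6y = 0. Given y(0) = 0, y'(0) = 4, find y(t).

Characteristic equation r² + r - 6 = 0 factors as (r - 2)(r + 3) = 0, so r = 2, -3.
Hence y_h = C1*exp(2*t) + C2*exp(-3*t).
Apply the initial conditions: y(0) = C1 + C2 = 0 and y'(0) = -3*C2 + 2*C1 = 4. Solving gives C1 = 4/5, C2 = -4/5.

y = -4*exp(-3*t)/5 + 4*exp(2*t)/5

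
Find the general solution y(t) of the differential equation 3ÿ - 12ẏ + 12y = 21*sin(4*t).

Divide through by 3: y'' - 4y' + 4y = 7*sin(4*t).
Characteristic equation r² - 4r + 4 = 0 has discriminant (-4)² - 4·(4) = 0, so r = 2 is a repeated root.
Hence y_h = (C1 + C2*t)*exp(2*t).
Try y_p = A*cos(4*t) + B*sin(4*t). Substituting and equating the coefficients of cos(4t) and sin(4t) gives A = 7/25, B = -21/100, so y_p = -21*sin(4*t)/100 + 7*cos(4*t)/25.

y = -21*sin(4*t)/100 + 7*cos(4*t)/25 + C1*exp(2*t) + C2*t*exp(2*t)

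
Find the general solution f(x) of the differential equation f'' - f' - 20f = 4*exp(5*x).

f = C1*exp(-4*x) + C2*exp(5*x) + 4*x*exp(5*x)/9

Characteristic equation r² - r - 20 = 0 factors as (r + 4)(r - 5) = 0, so r = -4, 5.
Hence f_h = C1*exp(-4*x) + C2*exp(5*x).
Since exp(5*x) solves the homogeneous equation (r = 5 is a root of multiplicity 1), multiply the trial by x. Try f_p = A*x*exp(5*x). Substituting into the equation and dividing by exp(5*x) gives A = 4/9, so f_p = 4*x*exp(5*x)/9.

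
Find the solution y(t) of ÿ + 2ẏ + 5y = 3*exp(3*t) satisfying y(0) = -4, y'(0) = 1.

y = 3*exp(3*t)/20 - 83*cos(2*t)*exp(-t)/20 - 9*exp(-t)*sin(2*t)/5

Characteristic equation r² + 2r + 5 = 0 has discriminant (2)² - 4·(5) = -16 < 0, so r = -1 ± 2i.
Hence y_h = C1*cos(2*t)*exp(-t) + C2*exp(-t)*sin(2*t).
Try y_p = A*exp(3*t). Substituting into the equation and dividing by exp(3*t) gives A = 3/20, so y_p = 3*exp(3*t)/20.
General solution: y = 3*exp(3*t)/20 + C1*cos(2*t)*exp(-t) + C2*exp(-t)*sin(2*t).
Apply the initial conditions: y(0) = 3/20 + C1 = -4 and y'(0) = 9/20 - C1 + 2*C2 = 1. Solving gives C1 = -83/20, C2 = -9/5.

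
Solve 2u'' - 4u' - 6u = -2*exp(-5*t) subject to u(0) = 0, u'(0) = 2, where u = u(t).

u = -7*exp(-t)/16 - exp(-5*t)/32 + 15*exp(3*t)/32

Divide through by 2: u'' - 2u' - 3u = -exp(-5*t).
Characteristic equation r² - 2r - 3 = 0 factors as (r + 1)(r - 3) = 0, so r = -1, 3.
Hence u_h = C1*exp(-t) + C2*exp(3*t).
Try u_p = A*exp(-5*t). Substituting into the equation and dividing by exp(-5*t) gives A = -1/32, so u_p = -exp(-5*t)/32.
General solution: u = -exp(-5*t)/32 + C1*exp(-t) + C2*exp(3*t).
Apply the initial conditions: u(0) = -1/32 + C1 + C2 = 0 and u'(0) = 5/32 - C1 + 3*C2 = 2. Solving gives C1 = -7/16, C2 = 15/32.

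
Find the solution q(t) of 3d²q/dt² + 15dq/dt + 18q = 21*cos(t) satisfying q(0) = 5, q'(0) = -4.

Divide through by 3: q'' + 5q' + 6q = 7*cos(t).
Characteristic equation r² + 5r + 6 = 0 factors as (r + 2)(r + 3) = 0, so r = -2, -3.
Hence q_h = C1*exp(-2*t) + C2*exp(-3*t).
Try q_p = A*cos(t) + B*sin(t). Substituting and equating the coefficients of cos(t) and sin(t) gives A = 7/10, B = 7/10, so q_p = 7*cos(t)/10 + 7*sin(t)/10.
General solution: q = 7*cos(t)/10 + 7*sin(t)/10 + C1*exp(-2*t) + C2*exp(-3*t).
Apply the initial conditions: q(0) = 7/10 + C1 + C2 = 5 and q'(0) = 7/10 - 3*C2 - 2*C1 = -4. Solving gives C1 = 41/5, C2 = -39/10.

q = -39*exp(-3*t)/10 + 7*cos(t)/10 + 7*sin(t)/10 + 41*exp(-2*t)/5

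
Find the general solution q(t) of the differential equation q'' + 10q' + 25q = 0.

Characteristic equation r² + 10r + 25 = 0 has discriminant (10)² - 4·(25) = 0, so r = -5 is a repeated root.
Hence q_h = (C1 + C2*t)*exp(-5*t).

q = C1*exp(-5*t) + C2*t*exp(-5*t)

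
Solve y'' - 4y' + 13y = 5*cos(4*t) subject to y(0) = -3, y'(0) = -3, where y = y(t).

y = -16*sin(4*t)/53 - 3*cos(4*t)/53 - 156*cos(3*t)*exp(2*t)/53 + 217*exp(2*t)*sin(3*t)/159

Characteristic equation r² - 4r + 13 = 0 has discriminant (-4)² - 4·(13) = -36 < 0, so r = 2 ± 3i.
Hence y_h = C1*cos(3*t)*exp(2*t) + C2*exp(2*t)*sin(3*t).
Try y_p = A*cos(4*t) + B*sin(4*t). Substituting and equating the coefficients of cos(4t) and sin(4t) gives A = -3/53, B = -16/53, so y_p = -16*sin(4*t)/53 - 3*cos(4*t)/53.
General solution: y = -16*sin(4*t)/53 - 3*cos(4*t)/53 + C1*cos(3*t)*exp(2*t) + C2*exp(2*t)*sin(3*t).
Apply the initial conditions: y(0) = -3/53 + C1 = -3 and y'(0) = -64/53 + 2*C1 + 3*C2 = -3. Solving gives C1 = -156/53, C2 = 217/159.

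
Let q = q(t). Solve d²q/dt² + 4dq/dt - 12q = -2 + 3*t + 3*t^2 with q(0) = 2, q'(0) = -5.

Characteristic equation r² + 4r - 12 = 0 factors as (r - 2)(r + 6) = 0, so r = 2, -6.
Hence q_h = C1*exp(2*t) + C2*exp(-6*t).
For the particular solution try q_p = A0 + A1*t + A2*t^2. Substituting and matching coefficients of each power of t gives A0 = -1/72, A1 = -5/12, A2 = -1/4, so q_p = -1/72 - 5*t/12 - t^2/4.
General solution: q = -1/72 - 5*t/12 - t^2/4 + C1*exp(2*t) + C2*exp(-6*t).
Apply the initial conditions: q(0) = -1/72 + C1 + C2 = 2 and q'(0) = -5/12 - 6*C2 + 2*C1 = -5. Solving gives C1 = 15/16, C2 = 155/144.

q = -1/72 - 5*t/12 - t**2/4 + 15*exp(2*t)/16 + 155*exp(-6*t)/144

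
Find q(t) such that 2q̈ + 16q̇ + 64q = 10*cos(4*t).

Divide through by 2: q'' + 8q' + 32q = 5*cos(4*t).
Characteristic equation r² + 8r + 32 = 0 has discriminant (8)² - 4·(32) = -64 < 0, so r = -4 ± 4i.
Hence q_h = C1*cos(4*t)*exp(-4*t) + C2*exp(-4*t)*sin(4*t).
Try q_p = A*cos(4*t) + B*sin(4*t). Substituting and equating the coefficients of cos(4t) and sin(4t) gives A = 1/16, B = 1/8, so q_p = sin(4*t)/8 + cos(4*t)/16.

q = sin(4*t)/8 + cos(4*t)/16 + C1*cos(4*t)*exp(-4*t) + C2*exp(-4*t)*sin(4*t)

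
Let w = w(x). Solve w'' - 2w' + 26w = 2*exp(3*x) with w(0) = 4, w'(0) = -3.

w = 2*exp(3*x)/29 - 207*exp(x)*sin(5*x)/145 + 114*cos(5*x)*exp(x)/29

Characteristic equation r² - 2r + 26 = 0 has discriminant (-2)² - 4·(26) = -100 < 0, so r = 1 ± 5i.
Hence w_h = C1*cos(5*x)*exp(x) + C2*exp(x)*sin(5*x).
Try w_p = A*exp(3*x). Substituting into the equation and dividing by exp(3*x) gives A = 2/29, so w_p = 2*exp(3*x)/29.
General solution: w = 2*exp(3*x)/29 + C1*cos(5*x)*exp(x) + C2*exp(x)*sin(5*x).
Apply the initial conditions: w(0) = 2/29 + C1 = 4 and w'(0) = 6/29 + C1 + 5*C2 = -3. Solving gives C1 = 114/29, C2 = -207/145.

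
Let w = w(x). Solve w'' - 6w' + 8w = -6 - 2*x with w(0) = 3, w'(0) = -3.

w = -15/16 - 85*exp(4*x)/16 - x/4 + 37*exp(2*x)/4

Characteristic equation r² - 6r + 8 = 0 factors as (r - 2)(r - 4) = 0, so r = 2, 4.
Hence w_h = C1*exp(2*x) + C2*exp(4*x).
For the particular solution try w_p = A0 + A1*x. Substituting and matching coefficients of each power of x gives A0 = -15/16, A1 = -1/4, so w_p = -15/16 - x/4.
General solution: w = -15/16 - x/4 + C1*exp(2*x) + C2*exp(4*x).
Apply the initial conditions: w(0) = -15/16 + C1 + C2 = 3 and w'(0) = -1/4 + 2*C1 + 4*C2 = -3. Solving gives C1 = 37/4, C2 = -85/16.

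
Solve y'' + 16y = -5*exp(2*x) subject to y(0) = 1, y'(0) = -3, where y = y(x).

y = -5*sin(4*x)/8 - exp(2*x)/4 + 5*cos(4*x)/4

Characteristic equation r² + 16 = 0 has discriminant (0)² - 4·(16) = -64 < 0, so r = ± 4i.
Hence y_h = C1*cos(4*x) + C2*sin(4*x).
Try y_p = A*exp(2*x). Substituting into the equation and dividing by exp(2*x) gives A = -1/4, so y_p = -exp(2*x)/4.
General solution: y = -exp(2*x)/4 + C1*cos(4*x) + C2*sin(4*x).
Apply the initial conditions: y(0) = -1/4 + C1 = 1 and y'(0) = -1/2 + 4*C2 = -3. Solving gives C1 = 5/4, C2 = -5/8.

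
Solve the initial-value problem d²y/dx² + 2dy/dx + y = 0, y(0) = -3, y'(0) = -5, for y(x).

Characteristic equation r² + 2r + 1 = 0 has discriminant (2)² - 4·(1) = 0, so r = -1 is a repeated root.
Hence y_h = (C1 + C2*x)*exp(-x).
Apply the initial conditions: y(0) = C1 = -3 and y'(0) = C2 - C1 = -5. Solving gives C1 = -3, C2 = -8.

y = -3*exp(-x) - 8*x*exp(-x)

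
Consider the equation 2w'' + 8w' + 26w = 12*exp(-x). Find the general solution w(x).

Divide through by 2: w'' + 4w' + 13w = 6*exp(-x).
Characteristic equation r² + 4r + 13 = 0 has discriminant (4)² - 4·(13) = -36 < 0, so r = -2 ± 3i.
Hence w_h = C1*cos(3*x)*exp(-2*x) + C2*exp(-2*x)*sin(3*x).
Try w_p = A*exp(-x). Substituting into the equation and dividing by exp(-x) gives A = 3/5, so w_p = 3*exp(-x)/5.

w = 3*exp(-x)/5 + C1*cos(3*x)*exp(-2*x) + C2*exp(-2*x)*sin(3*x)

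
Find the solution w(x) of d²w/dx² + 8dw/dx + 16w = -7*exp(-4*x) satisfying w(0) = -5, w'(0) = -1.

w = -5*exp(-4*x) - 21*x*exp(-4*x) - 7*x**2*exp(-4*x)/2

Characteristic equation r² + 8r + 16 = 0 has discriminant (8)² - 4·(16) = 0, so r = -4 is a repeated root.
Hence w_h = (C1 + C2*x)*exp(-4*x).
Since exp(-4*x) solves the homogeneous equation (r = -4 is a root of multiplicity 2), multiply the trial by x^2. Try w_p = A*x^2*exp(-4*x). Substituting into the equation and dividing by exp(-4*x) gives A = -7/2, so w_p = -7*x^2*exp(-4*x)/2.
General solution: w = C1*exp(-4*x) - 7*x^2*exp(-4*x)/2 + C2*x*exp(-4*x).
Apply the initial conditions: w(0) = C1 = -5 and w'(0) = C2 - 4*C1 = -1. Solving gives C1 = -5, C2 = -21.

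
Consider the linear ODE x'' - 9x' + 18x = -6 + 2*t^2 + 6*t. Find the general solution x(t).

x = -10/81 + t**2/9 + 4*t/9 + C1*exp(3*t) + C2*exp(6*t)

Characteristic equation r² - 9r + 18 = 0 factors as (r - 3)(r - 6) = 0, so r = 3, 6.
Hence x_h = C1*exp(3*t) + C2*exp(6*t).
For the particular solution try x_p = A0 + A1*t + A2*t^2. Substituting and matching coefficients of each power of t gives A0 = -10/81, A1 = 4/9, A2 = 1/9, so x_p = -10/81 + t^2/9 + 4*t/9.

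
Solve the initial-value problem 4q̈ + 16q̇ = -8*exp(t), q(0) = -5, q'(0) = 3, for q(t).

q = -15/4 - 17*exp(-4*t)/20 - 2*exp(t)/5

Divide through by 4: q'' + 4q' = -2*exp(t).
Characteristic equation r² + 4r = 0 factors as (r + 4)r = 0, so r = -4, 0.
Hence q_h = C1*exp(-4*t) + C2.
Try q_p = A*exp(t). Substituting into the equation and dividing by exp(t) gives A = -2/5, so q_p = -2*exp(t)/5.
General solution: q = C2 - 2*exp(t)/5 + C1*exp(-4*t).
Apply the initial conditions: q(0) = -2/5 + C1 + C2 = -5 and q'(0) = -2/5 - 4*C1 = 3. Solving gives C1 = -17/20, C2 = -15/4.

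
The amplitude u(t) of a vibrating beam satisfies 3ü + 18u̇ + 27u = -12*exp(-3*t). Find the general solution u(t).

Divide through by 3: u'' + 6u' + 9u = -4*exp(-3*t).
Characteristic equation r² + 6r + 9 = 0 has discriminant (6)² - 4·(9) = 0, so r = -3 is a repeated root.
Hence u_h = (C1 + C2*t)*exp(-3*t).
Since exp(-3*t) solves the homogeneous equation (r = -3 is a root of multiplicity 2), multiply the trial by t^2. Try u_p = A*t^2*exp(-3*t). Substituting into the equation and dividing by exp(-3*t) gives A = -2, so u_p = -2*t^2*exp(-3*t).

u = C1*exp(-3*t) - 2*t**2*exp(-3*t) + C2*t*exp(-3*t)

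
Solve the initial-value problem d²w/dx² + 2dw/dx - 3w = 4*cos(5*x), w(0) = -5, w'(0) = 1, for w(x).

w = -45*exp(x)/13 - 28*cos(5*x)/221 - 24*exp(-3*x)/17 + 10*sin(5*x)/221

Characteristic equation r² + 2r - 3 = 0 factors as (r + 3)(r - 1) = 0, so r = -3, 1.
Hence w_h = C1*exp(-3*x) + C2*exp(x).
Try w_p = A*cos(5*x) + B*sin(5*x). Substituting and equating the coefficients of cos(5x) and sin(5x) gives A = -28/221, B = 10/221, so w_p = -28*cos(5*x)/221 + 10*sin(5*x)/221.
General solution: w = -28*cos(5*x)/221 + 10*sin(5*x)/221 + C1*exp(-3*x) + C2*exp(x).
Apply the initial conditions: w(0) = -28/221 + C1 + C2 = -5 and w'(0) = 50/221 + C2 - 3*C1 = 1. Solving gives C1 = -24/17, C2 = -45/13.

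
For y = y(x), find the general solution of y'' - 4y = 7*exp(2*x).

Characteristic equation r² - 4 = 0 factors as (r + 2)(r - 2) = 0, so r = -2, 2.
Hence y_h = C1*exp(-2*x) + C2*exp(2*x).
Since exp(2*x) solves the homogeneous equation (r = 2 is a root of multiplicity 1), multiply the trial by x. Try y_p = A*x*exp(2*x). Substituting into the equation and dividing by exp(2*x) gives A = 7/4, so y_p = 7*x*exp(2*x)/4.

y = C1*exp(-2*x) + C2*exp(2*x) + 7*x*exp(2*x)/4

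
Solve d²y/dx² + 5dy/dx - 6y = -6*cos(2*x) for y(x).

y = -3*sin(2*x)/10 + 3*cos(2*x)/10 + C1*exp(x) + C2*exp(-6*x)

Characteristic equation r² + 5r - 6 = 0 factors as (r - 1)(r + 6) = 0, so r = 1, -6.
Hence y_h = C1*exp(x) + C2*exp(-6*x).
Try y_p = A*cos(2*x) + B*sin(2*x). Substituting and equating the coefficients of cos(2x) and sin(2x) gives A = 3/10, B = -3/10, so y_p = -3*sin(2*x)/10 + 3*cos(2*x)/10.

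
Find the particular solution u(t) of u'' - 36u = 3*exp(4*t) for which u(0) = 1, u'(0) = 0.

Characteristic equation r² - 36 = 0 factors as (r - 6)(r + 6) = 0, so r = 6, -6.
Hence u_h = C1*exp(6*t) + C2*exp(-6*t).
Try u_p = A*exp(4*t). Substituting into the equation and dividing by exp(4*t) gives A = -3/20, so u_p = -3*exp(4*t)/20.
General solution: u = -3*exp(4*t)/20 + C1*exp(6*t) + C2*exp(-6*t).
Apply the initial conditions: u(0) = -3/20 + C1 + C2 = 1 and u'(0) = -3/5 - 6*C2 + 6*C1 = 0. Solving gives C1 = 5/8, C2 = 21/40.

u = -3*exp(4*t)/20 + 5*exp(6*t)/8 + 21*exp(-6*t)/40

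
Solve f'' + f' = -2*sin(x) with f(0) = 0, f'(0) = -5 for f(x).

f = -7 + 6*exp(-x) + cos(x) + sin(x)

Characteristic equation r² + r = 0 factors as (r + 1)r = 0, so r = -1, 0.
Hence f_h = C1*exp(-x) + C2.
Try f_p = A*cos(x) + B*sin(x). Substituting and equating the coefficients of cos(x) and sin(x) gives A = 1, B = 1, so f_p = cos(x) + sin(x).
General solution: f = C2 + C1*exp(-x) + cos(x) + sin(x).
Apply the initial conditions: f(0) = 1 + C1 + C2 = 0 and f'(0) = 1 - C1 = -5. Solving gives C1 = 6, C2 = -7.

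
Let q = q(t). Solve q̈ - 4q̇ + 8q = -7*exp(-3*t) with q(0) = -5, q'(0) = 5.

q = -7*exp(-3*t)/29 - 138*cos(2*t)*exp(2*t)/29 + 200*exp(2*t)*sin(2*t)/29

Characteristic equation r² - 4r + 8 = 0 has discriminant (-4)² - 4·(8) = -16 < 0, so r = 2 ± 2i.
Hence q_h = C1*cos(2*t)*exp(2*t) + C2*exp(2*t)*sin(2*t).
Try q_p = A*exp(-3*t). Substituting into the equation and dividing by exp(-3*t) gives A = -7/29, so q_p = -7*exp(-3*t)/29.
General solution: q = -7*exp(-3*t)/29 + C1*cos(2*t)*exp(2*t) + C2*exp(2*t)*sin(2*t).
Apply the initial conditions: q(0) = -7/29 + C1 = -5 and q'(0) = 21/29 + 2*C1 + 2*C2 = 5. Solving gives C1 = -138/29, C2 = 200/29.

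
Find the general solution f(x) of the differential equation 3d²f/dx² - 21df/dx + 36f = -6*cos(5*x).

Divide through by 3: f'' - 7f' + 12f = -2*cos(5*x).
Characteristic equation r² - 7r + 12 = 0 factors as (r - 3)(r - 4) = 0, so r = 3, 4.
Hence f_h = C1*exp(3*x) + C2*exp(4*x).
Try f_p = A*cos(5*x) + B*sin(5*x). Substituting and equating the coefficients of cos(5x) and sin(5x) gives A = 13/697, B = 35/697, so f_p = 13*cos(5*x)/697 + 35*sin(5*x)/697.

f = 13*cos(5*x)/697 + 35*sin(5*x)/697 + C1*exp(3*x) + C2*exp(4*x)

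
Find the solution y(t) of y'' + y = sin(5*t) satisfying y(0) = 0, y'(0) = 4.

y = -sin(5*t)/24 + 101*sin(t)/24

Characteristic equation r² + 1 = 0 has discriminant (0)² - 4·(1) = -4 < 0, so r = ± i.
Hence y_h = C1*cos(t) + C2*sin(t).
Try y_p = A*cos(5*t) + B*sin(5*t). Substituting and equating the coefficients of cos(5t) and sin(5t) gives A = 0, B = -1/24, so y_p = -sin(5*t)/24.
General solution: y = -sin(5*t)/24 + C1*cos(t) + C2*sin(t).
Apply the initial conditions: y(0) = C1 = 0 and y'(0) = -5/24 + C2 = 4. Solving gives C1 = 0, C2 = 101/24.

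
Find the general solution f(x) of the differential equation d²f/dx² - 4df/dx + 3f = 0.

Characteristic equation r² - 4r + 3 = 0 factors as (r - 1)(r - 3) = 0, so r = 1, 3.
Hence f_h = C1*exp(x) + C2*exp(3*x).

f = C1*exp(x) + C2*exp(3*x)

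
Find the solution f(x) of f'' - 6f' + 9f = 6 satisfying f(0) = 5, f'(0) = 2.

f = 2/3 + 13*exp(3*x)/3 - 11*x*exp(3*x)

Characteristic equation r² - 6r + 9 = 0 has discriminant (-6)² - 4·(9) = 0, so r = 3 is a repeated root.
Hence f_h = (C1 + C2*x)*exp(3*x).
For the particular solution try f_p = A0. Substituting and matching coefficients of each power of x gives A0 = 2/3, so f_p = 2/3.
General solution: f = 2/3 + C1*exp(3*x) + C2*x*exp(3*x).
Apply the initial conditions: f(0) = 2/3 + C1 = 5 and f'(0) = C2 + 3*C1 = 2. Solving gives C1 = 13/3, C2 = -11.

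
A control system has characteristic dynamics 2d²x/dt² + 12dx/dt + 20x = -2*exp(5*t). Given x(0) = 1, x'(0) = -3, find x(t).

Divide through by 2: x'' + 6x' + 10x = -exp(5*t).
Characteristic equation r² + 6r + 10 = 0 has discriminant (6)² - 4·(10) = -4 < 0, so r = -3 ± i.
Hence x_h = C1*cos(t)*exp(-3*t) + C2*exp(-3*t)*sin(t).
Try x_p = A*exp(5*t). Substituting into the equation and dividing by exp(5*t) gives A = -1/65, so x_p = -exp(5*t)/65.
General solution: x = -exp(5*t)/65 + C1*cos(t)*exp(-3*t) + C2*exp(-3*t)*sin(t).
Apply the initial conditions: x(0) = -1/65 + C1 = 1 and x'(0) = -1/13 + C2 - 3*C1 = -3. Solving gives C1 = 66/65, C2 = 8/65.

x = -exp(5*t)/65 + 8*exp(-3*t)*sin(t)/65 + 66*cos(t)*exp(-3*t)/65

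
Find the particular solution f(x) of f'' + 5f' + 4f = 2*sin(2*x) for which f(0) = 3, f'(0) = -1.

Characteristic equation r² + 5r + 4 = 0 factors as (r + 4)(r + 1) = 0, so r = -4, -1.
Hence f_h = C1*exp(-4*x) + C2*exp(-x).
Try f_p = A*cos(2*x) + B*sin(2*x). Substituting and equating the coefficients of cos(2x) and sin(2x) gives A = -1/5, B = 0, so f_p = -cos(2*x)/5.
General solution: f = -cos(2*x)/5 + C1*exp(-4*x) + C2*exp(-x).
Apply the initial conditions: f(0) = -1/5 + C1 + C2 = 3 and f'(0) = -C2 - 4*C1 = -1. Solving gives C1 = -11/15, C2 = 59/15.

f = -11*exp(-4*x)/15 - cos(2*x)/5 + 59*exp(-x)/15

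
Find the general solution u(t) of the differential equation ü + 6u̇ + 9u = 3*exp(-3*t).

u = C1*exp(-3*t) + 3*t**2*exp(-3*t)/2 + C2*t*exp(-3*t)

Characteristic equation r² + 6r + 9 = 0 has discriminant (6)² - 4·(9) = 0, so r = -3 is a repeated root.
Hence u_h = (C1 + C2*t)*exp(-3*t).
Since exp(-3*t) solves the homogeneous equation (r = -3 is a root of multiplicity 2), multiply the trial by t^2. Try u_p = A*t^2*exp(-3*t). Substituting into the equation and dividing by exp(-3*t) gives A = 3/2, so u_p = 3*t^2*exp(-3*t)/2.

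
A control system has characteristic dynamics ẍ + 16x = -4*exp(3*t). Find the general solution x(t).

x = -4*exp(3*t)/25 + C1*cos(4*t) + C2*sin(4*t)

Characteristic equation r² + 16 = 0 has discriminant (0)² - 4·(16) = -64 < 0, so r = ± 4i.
Hence x_h = C1*cos(4*t) + C2*sin(4*t).
Try x_p = A*exp(3*t). Substituting into the equation and dividing by exp(3*t) gives A = -4/25, so x_p = -4*exp(3*t)/25.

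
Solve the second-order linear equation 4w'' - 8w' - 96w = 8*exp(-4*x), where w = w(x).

w = C1*exp(6*x) + C2*exp(-4*x) - x*exp(-4*x)/5

Divide through by 4: w'' - 2w' - 24w = 2*exp(-4*x).
Characteristic equation r² - 2r - 24 = 0 factors as (r - 6)(r + 4) = 0, so r = 6, -4.
Hence w_h = C1*exp(6*x) + C2*exp(-4*x).
Since exp(-4*x) solves the homogeneous equation (r = -4 is a root of multiplicity 1), multiply the trial by x. Try w_p = A*x*exp(-4*x). Substituting into the equation and dividing by exp(-4*x) gives A = -1/5, so w_p = -x*exp(-4*x)/5.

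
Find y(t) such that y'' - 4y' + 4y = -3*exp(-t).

y = -exp(-t)/3 + C1*exp(2*t) + C2*t*exp(2*t)

Characteristic equation r² - 4r + 4 = 0 has discriminant (-4)² - 4·(4) = 0, so r = 2 is a repeated root.
Hence y_h = (C1 + C2*t)*exp(2*t).
Try y_p = A*exp(-t). Substituting into the equation and dividing by exp(-t) gives A = -1/3, so y_p = -exp(-t)/3.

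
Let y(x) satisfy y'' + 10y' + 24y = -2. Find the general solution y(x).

y = -1/12 + C1*exp(-6*x) + C2*exp(-4*x)

Characteristic equation r² + 10r + 24 = 0 factors as (r + 6)(r + 4) = 0, so r = -6, -4.
Hence y_h = C1*exp(-6*x) + C2*exp(-4*x).
For the particular solution try y_p = A0. Substituting and matching coefficients of each power of x gives A0 = -1/12, so y_p = -1/12.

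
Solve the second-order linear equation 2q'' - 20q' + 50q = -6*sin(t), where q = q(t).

q = -18*sin(t)/169 - 15*cos(t)/338 + C1*exp(5*t) + C2*t*exp(5*t)

Divide through by 2: q'' - 10q' + 25q = -3*sin(t).
Characteristic equation r² - 10r + 25 = 0 has discriminant (-10)² - 4·(25) = 0, so r = 5 is a repeated root.
Hence q_h = (C1 + C2*t)*exp(5*t).
Try q_p = A*cos(t) + B*sin(t). Substituting and equating the coefficients of cos(t) and sin(t) gives A = -15/338, B = -18/169, so q_p = -18*sin(t)/169 - 15*cos(t)/338.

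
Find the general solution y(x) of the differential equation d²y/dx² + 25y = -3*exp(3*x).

y = -3*exp(3*x)/34 + C1*cos(5*x) + C2*sin(5*x)

Characteristic equation r² + 25 = 0 has discriminant (0)² - 4·(25) = -100 < 0, so r = ± 5i.
Hence y_h = C1*cos(5*x) + C2*sin(5*x).
Try y_p = A*exp(3*x). Substituting into the equation and dividing by exp(3*x) gives A = -3/34, so y_p = -3*exp(3*x)/34.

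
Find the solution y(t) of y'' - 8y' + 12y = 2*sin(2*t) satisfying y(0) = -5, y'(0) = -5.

y = -51*exp(2*t)/8 + cos(2*t)/10 + sin(2*t)/20 + 51*exp(6*t)/40

Characteristic equation r² - 8r + 12 = 0 factors as (r - 2)(r - 6) = 0, so r = 2, 6.
Hence y_h = C1*exp(2*t) + C2*exp(6*t).
Try y_p = A*cos(2*t) + B*sin(2*t). Substituting and equating the coefficients of cos(2t) and sin(2t) gives A = 1/10, B = 1/20, so y_p = cos(2*t)/10 + sin(2*t)/20.
General solution: y = cos(2*t)/10 + sin(2*t)/20 + C1*exp(2*t) + C2*exp(6*t).
Apply the initial conditions: y(0) = 1/10 + C1 + C2 = -5 and y'(0) = 1/10 + 2*C1 + 6*C2 = -5. Solving gives C1 = -51/8, C2 = 51/40.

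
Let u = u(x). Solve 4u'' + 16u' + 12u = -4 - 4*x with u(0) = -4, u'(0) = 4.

Divide through by 4: u'' + 4u' + 3u = -1 - x.
Characteristic equation r² + 4r + 3 = 0 factors as (r + 3)(r + 1) = 0, so r = -3, -1.
Hence u_h = C1*exp(-3*x) + C2*exp(-x).
For the particular solution try u_p = A0 + A1*x. Substituting and matching coefficients of each power of x gives A0 = 1/9, A1 = -1/3, so u_p = 1/9 - x/3.
General solution: u = 1/9 - x/3 + C1*exp(-3*x) + C2*exp(-x).
Apply the initial conditions: u(0) = 1/9 + C1 + C2 = -4 and u'(0) = -1/3 - C2 - 3*C1 = 4. Solving gives C1 = -1/9, C2 = -4.

u = 1/9 - 4*exp(-x) - x/3 - exp(-3*x)/9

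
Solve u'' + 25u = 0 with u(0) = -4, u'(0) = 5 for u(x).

Characteristic equation r² + 25 = 0 has discriminant (0)² - 4·(25) = -100 < 0, so r = ± 5i.
Hence u_h = C1*cos(5*x) + C2*sin(5*x).
Apply the initial conditions: u(0) = C1 = -4 and u'(0) = 5*C2 = 5. Solving gives C1 = -4, C2 = 1.

u = -4*cos(5*x) + sin(5*x)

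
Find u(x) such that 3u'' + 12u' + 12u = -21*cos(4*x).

u = -7*sin(4*x)/25 + 21*cos(4*x)/100 + C1*exp(-2*x) + C2*x*exp(-2*x)

Divide through by 3: u'' + 4u' + 4u = -7*cos(4*x).
Characteristic equation r² + 4r + 4 = 0 has discriminant (4)² - 4·(4) = 0, so r = -2 is a repeated root.
Hence u_h = (C1 + C2*x)*exp(-2*x).
Try u_p = A*cos(4*x) + B*sin(4*x). Substituting and equating the coefficients of cos(4x) and sin(4x) gives A = 21/100, B = -7/25, so u_p = -7*sin(4*x)/25 + 21*cos(4*x)/100.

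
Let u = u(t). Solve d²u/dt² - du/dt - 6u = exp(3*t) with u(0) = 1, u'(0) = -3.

u = -6*exp(3*t)/25 + 31*exp(-2*t)/25 + t*exp(3*t)/5

Characteristic equation r² - r - 6 = 0 factors as (r - 3)(r + 2) = 0, so r = 3, -2.
Hence u_h = C1*exp(3*t) + C2*exp(-2*t).
Since exp(3*t) solves the homogeneous equation (r = 3 is a root of multiplicity 1), multiply the trial by t. Try u_p = A*t*exp(3*t). Substituting into the equation and dividing by exp(3*t) gives A = 1/5, so u_p = t*exp(3*t)/5.
General solution: u = C1*exp(3*t) + C2*exp(-2*t) + t*exp(3*t)/5.
Apply the initial conditions: u(0) = C1 + C2 = 1 and u'(0) = 1/5 - 2*C2 + 3*C1 = -3. Solving gives C1 = -6/25, C2 = 31/25.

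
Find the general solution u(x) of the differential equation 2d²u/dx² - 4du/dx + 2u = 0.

Divide through by 2: u'' - 2u' + u = 0.
Characteristic equation r² - 2r + 1 = 0 has discriminant (-2)² - 4·(1) = 0, so r = 1 is a repeated root.
Hence u_h = (C1 + C2*x)*exp(x).

u = C1*exp(x) + C2*x*exp(x)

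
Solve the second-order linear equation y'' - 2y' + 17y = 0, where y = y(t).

y = C1*cos(4*t)*exp(t) + C2*exp(t)*sin(4*t)

Characteristic equation r² - 2r + 17 = 0 has discriminant (-2)² - 4·(17) = -64 < 0, so r = 1 ± 4i.
Hence y_h = C1*cos(4*t)*exp(t) + C2*exp(t)*sin(4*t).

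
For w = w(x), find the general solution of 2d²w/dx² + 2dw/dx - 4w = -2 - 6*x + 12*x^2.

w = -13/4 - 3*x**2 - 3*x/2 + C1*exp(-2*x) + C2*exp(x)

Divide through by 2: w'' + w' - 2w = -1 - 3*x + 6*x^2.
Characteristic equation r² + r - 2 = 0 factors as (r + 2)(r - 1) = 0, so r = -2, 1.
Hence w_h = C1*exp(-2*x) + C2*exp(x).
For the particular solution try w_p = A0 + A1*x + A2*x^2. Substituting and matching coefficients of each power of x gives A0 = -13/4, A1 = -3/2, A2 = -3, so w_p = -13/4 - 3*x^2 - 3*x/2.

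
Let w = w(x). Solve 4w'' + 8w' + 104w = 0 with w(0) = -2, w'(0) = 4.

w = -2*cos(5*x)*exp(-x) + 2*exp(-x)*sin(5*x)/5

Divide through by 4: w'' + 2w' + 26w = 0.
Characteristic equation r² + 2r + 26 = 0 has discriminant (2)² - 4·(26) = -100 < 0, so r = -1 ± 5i.
Hence w_h = C1*cos(5*x)*exp(-x) + C2*exp(-x)*sin(5*x).
Apply the initial conditions: w(0) = C1 = -2 and w'(0) = -C1 + 5*C2 = 4. Solving gives C1 = -2, C2 = 2/5.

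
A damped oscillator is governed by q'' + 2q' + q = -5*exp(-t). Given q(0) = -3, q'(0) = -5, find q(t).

Characteristic equation r² + 2r + 1 = 0 has discriminant (2)² - 4·(1) = 0, so r = -1 is a repeated root.
Hence q_h = (C1 + C2*t)*exp(-t).
Since exp(-t) solves the homogeneous equation (r = -1 is a root of multiplicity 2), multiply the trial by t^2. Try q_p = A*t^2*exp(-t). Substituting into the equation and dividing by exp(-t) gives A = -5/2, so q_p = -5*t^2*exp(-t)/2.
General solution: q = C1*exp(-t) - 5*t^2*exp(-t)/2 + C2*t*exp(-t).
Apply the initial conditions: q(0) = C1 = -3 and q'(0) = C2 - C1 = -5. Solving gives C1 = -3, C2 = -8.

q = -3*exp(-t) - 8*t*exp(-t) - 5*t**2*exp(-t)/2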